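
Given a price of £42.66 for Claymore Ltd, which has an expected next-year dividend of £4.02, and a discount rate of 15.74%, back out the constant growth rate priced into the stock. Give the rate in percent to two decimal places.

6.32%

From P₀ = D₁/(r − g), the implied growth is g = r − D₁/P₀.
g = 0.1574 − 4.02/42.66 = 0.1574 − 0.09423 = 0.06317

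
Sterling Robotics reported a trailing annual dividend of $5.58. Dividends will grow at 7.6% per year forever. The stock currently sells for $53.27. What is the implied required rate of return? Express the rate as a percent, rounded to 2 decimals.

Rearranging the constant-growth DDM: r = D₁/P₀ + g.
D₁ = 5.58 × (1 + 0.076) = 6.0041.
r = 6.0041 / 53.27 + 0.076 = 0.11271 + 0.076 = 0.18871

18.87%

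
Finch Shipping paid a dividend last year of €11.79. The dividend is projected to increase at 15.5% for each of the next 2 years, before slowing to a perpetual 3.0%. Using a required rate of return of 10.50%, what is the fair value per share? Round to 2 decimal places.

Two-stage DDM. Project D₁…D_2 at 0.155, terminal growth 0.03, discount at r = 0.105.
D_1 = 13.6174
D_2 = 15.7282
Terminal value at t=2: TV = D_3/(r−g) = 16.2000/(0.105−0.03) = 216.0000
P₀ = 13.6174/(1+0.105)^1 + 15.7282/(1+0.105)^2 + 216.0000/(1+0.105)^2 = 202.1051

€202.11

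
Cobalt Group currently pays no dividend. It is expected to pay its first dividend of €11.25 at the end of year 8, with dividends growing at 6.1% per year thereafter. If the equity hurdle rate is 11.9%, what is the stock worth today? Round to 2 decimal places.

Deferred-dividend DDM. At t=7 the remaining stream is a growing perpetuity with first payment D_8 = 11.25.
V_7 = D_8/(r−g) = 11.25/(0.119−0.061) = 193.9655
P₀ = V_7/(1+r)^7 = 193.9655/(1+0.119)^7 = 88.2905

€88.29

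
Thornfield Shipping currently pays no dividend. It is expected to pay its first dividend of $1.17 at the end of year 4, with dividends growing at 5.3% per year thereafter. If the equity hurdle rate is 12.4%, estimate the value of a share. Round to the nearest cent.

$11.60

Deferred-dividend DDM. At t=3 the remaining stream is a growing perpetuity with first payment D_4 = 1.17.
V_3 = D_4/(r−g) = 1.17/(0.124−0.053) = 16.4789
P₀ = V_3/(1+r)^3 = 16.4789/(1+0.124)^3 = 11.6046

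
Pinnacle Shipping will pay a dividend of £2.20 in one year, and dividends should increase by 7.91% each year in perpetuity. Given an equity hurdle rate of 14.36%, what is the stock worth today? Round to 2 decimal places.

£34.11

Gordon growth model: P₀ = D₁/(r − g), with D₁ = 2.20 given directly.
P₀ = 2.2000 / (0.1436 − 0.0791) = 2.2000 / 0.0645 = 34.1085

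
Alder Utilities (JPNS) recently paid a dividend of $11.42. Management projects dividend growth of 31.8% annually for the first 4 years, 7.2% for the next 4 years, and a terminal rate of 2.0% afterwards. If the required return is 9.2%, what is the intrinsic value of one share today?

$486.17

Three-stage DDM. Project D₁…D_8; terminal Gordon value at t=8 with g = 0.02; discount at r = 0.092.
D_1 = 15.0516
D_2 = 19.8380
D_3 = 26.1464
D_4 = 34.4610
D_5 = 36.9422
D_6 = 39.6020
D_7 = 42.4534
D_8 = 45.5100
TV_8 = 46.4202/(0.092−0.02) = 644.7251
P₀ = Σ Dₜ/(1+r)ᵗ + TV_8/(1+r)^8 = 486.1692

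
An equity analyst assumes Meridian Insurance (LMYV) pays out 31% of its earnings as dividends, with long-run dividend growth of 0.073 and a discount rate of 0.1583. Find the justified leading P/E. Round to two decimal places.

3.63

Justified leading P/E = b/(r−g) = 0.31/(0.1583−0.073) = 3.6342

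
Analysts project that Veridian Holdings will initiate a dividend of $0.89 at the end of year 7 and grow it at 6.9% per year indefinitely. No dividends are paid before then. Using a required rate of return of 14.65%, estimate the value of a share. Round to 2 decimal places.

$5.06

Deferred-dividend DDM. At t=6 the remaining stream is a growing perpetuity with first payment D_7 = 0.89.
V_6 = D_7/(r−g) = 0.89/(0.1465−0.069) = 11.4839
P₀ = V_6/(1+r)^6 = 11.4839/(1+0.1465)^6 = 5.0564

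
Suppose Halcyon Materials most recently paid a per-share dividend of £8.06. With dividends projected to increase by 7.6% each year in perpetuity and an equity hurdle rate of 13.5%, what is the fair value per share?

£146.99

Gordon growth model: P₀ = D₁/(r − g). D₁ = 8.06 × (1 + 0.076) = 8.6726.
P₀ = 8.6726 / (0.135 − 0.076) = 8.6726 / 0.059 = 146.9925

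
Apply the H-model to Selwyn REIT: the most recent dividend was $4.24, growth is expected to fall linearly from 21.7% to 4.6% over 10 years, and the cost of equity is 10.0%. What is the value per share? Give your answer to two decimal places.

H-model: P₀ = D₀[(1+g_L) + H(g_S−g_L)]/(r−g_L), with H = 10/2 = 5.
P₀ = 4.24 × [(1+0.046) + 5×(0.217−0.046)] / (0.1−0.046)
   = 4.24 × 1.9010 / 0.054 = 149.2637

$149.26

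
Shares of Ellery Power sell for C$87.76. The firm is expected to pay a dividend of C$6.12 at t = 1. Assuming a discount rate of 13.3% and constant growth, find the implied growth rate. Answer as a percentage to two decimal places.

From P₀ = D₁/(r − g), the implied growth is g = r − D₁/P₀.
g = 0.133 − 6.12/87.76 = 0.133 − 0.06974 = 0.06326

6.33%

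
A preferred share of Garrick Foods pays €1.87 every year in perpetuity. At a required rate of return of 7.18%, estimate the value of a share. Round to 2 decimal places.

Zero-growth DDM (perpetuity): P₀ = D/r = 1.87 / 0.0718 = 26.0446

€26.04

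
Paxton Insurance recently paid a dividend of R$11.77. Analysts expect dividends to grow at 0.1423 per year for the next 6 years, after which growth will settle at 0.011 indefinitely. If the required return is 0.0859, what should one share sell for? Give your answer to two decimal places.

Two-stage DDM. Project D₁…D_6 at 0.1423, terminal growth 0.011, discount at r = 0.0859.
D_1 = 13.4449
D_2 = 15.3581
D_3 = 17.5435
D_4 = 20.0400
D_5 = 22.8917
D_6 = 26.1491
Terminal value at t=6: TV = D_7/(r−g) = 26.4368/(0.0859−0.011) = 352.9611
P₀ = 13.4449/(1+0.0859)^1 + 15.3581/(1+0.0859)^2 + 17.5435/(1+0.0859)^3 + 20.0400/(1+0.0859)^4 + 22.8917/(1+0.0859)^5 + 26.1491/(1+0.0859)^6 + 352.9611/(1+0.0859)^6 = 299.9006

R$299.90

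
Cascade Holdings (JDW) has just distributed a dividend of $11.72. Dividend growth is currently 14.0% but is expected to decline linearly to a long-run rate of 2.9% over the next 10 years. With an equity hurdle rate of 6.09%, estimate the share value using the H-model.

$581.96

H-model: P₀ = D₀[(1+g_L) + H(g_S−g_L)]/(r−g_L), with H = 10/2 = 5.
P₀ = 11.72 × [(1+0.029) + 5×(0.14−0.029)] / (0.0609−0.029)
   = 11.72 × 1.5840 / 0.0319 = 581.9586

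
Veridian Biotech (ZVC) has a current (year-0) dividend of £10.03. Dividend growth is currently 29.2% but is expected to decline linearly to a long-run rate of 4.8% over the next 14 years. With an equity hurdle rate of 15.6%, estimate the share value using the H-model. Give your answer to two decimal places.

£255.95

H-model: P₀ = D₀[(1+g_L) + H(g_S−g_L)]/(r−g_L), with H = 14/2 = 7.
P₀ = 10.03 × [(1+0.048) + 7×(0.292−0.048)] / (0.156−0.048)
   = 10.03 × 2.7560 / 0.108 = 255.9507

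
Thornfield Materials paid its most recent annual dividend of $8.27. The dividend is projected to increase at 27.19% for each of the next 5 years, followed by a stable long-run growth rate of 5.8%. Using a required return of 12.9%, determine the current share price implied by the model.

Two-stage DDM. Project D₁…D_5 at 0.2719, terminal growth 0.058, discount at r = 0.129.
D_1 = 10.5186
D_2 = 13.3786
D_3 = 17.0163
D_4 = 21.6430
D_5 = 27.5277
Terminal value at t=5: TV = D_6/(r−g) = 29.1243/(0.129−0.058) = 410.2019
P₀ = 10.5186/(1+0.129)^1 + 13.3786/(1+0.129)^2 + 17.0163/(1+0.129)^3 + 21.6430/(1+0.129)^4 + 27.5277/(1+0.129)^5 + 410.2019/(1+0.129)^5 = 283.5945

$283.59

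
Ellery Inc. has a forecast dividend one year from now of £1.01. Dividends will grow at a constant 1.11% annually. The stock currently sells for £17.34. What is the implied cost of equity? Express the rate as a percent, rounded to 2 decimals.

Rearranging the constant-growth DDM: r = D₁/P₀ + g.
r = 1.0100 / 17.34 + 0.0111 = 0.05825 + 0.0111 = 0.06935

6.93%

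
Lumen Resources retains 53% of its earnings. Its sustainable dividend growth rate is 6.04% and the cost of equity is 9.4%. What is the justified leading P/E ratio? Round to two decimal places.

Payout ratio b = 1 − 0.53 = 0.47.
Justified leading P/E = b/(r−g) = 0.47/(0.094−0.0604) = 13.9881

13.99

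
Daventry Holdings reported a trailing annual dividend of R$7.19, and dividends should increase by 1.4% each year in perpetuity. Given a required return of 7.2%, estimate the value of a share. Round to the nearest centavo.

Gordon growth model: P₀ = D₁/(r − g). D₁ = 7.19 × (1 + 0.014) = 7.2907.
P₀ = 7.2907 / (0.072 − 0.014) = 7.2907 / 0.058 = 125.7010

R$125.70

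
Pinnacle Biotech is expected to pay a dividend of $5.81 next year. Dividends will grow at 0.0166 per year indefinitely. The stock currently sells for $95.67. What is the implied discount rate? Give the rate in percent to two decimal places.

7.73%

Rearranging the constant-growth DDM: r = D₁/P₀ + g.
r = 5.8100 / 95.67 + 0.0166 = 0.06073 + 0.0166 = 0.07733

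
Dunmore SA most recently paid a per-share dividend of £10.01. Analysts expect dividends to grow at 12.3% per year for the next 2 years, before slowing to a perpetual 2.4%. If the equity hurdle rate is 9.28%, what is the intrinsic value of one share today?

Two-stage DDM. Project D₁…D_2 at 0.123, terminal growth 0.024, discount at r = 0.0928.
D_1 = 11.2412
D_2 = 12.6239
Terminal value at t=2: TV = D_3/(r−g) = 12.9269/(0.0928−0.024) = 187.8906
P₀ = 11.2412/(1+0.0928)^1 + 12.6239/(1+0.0928)^2 + 187.8906/(1+0.0928)^2 = 178.1920

£178.19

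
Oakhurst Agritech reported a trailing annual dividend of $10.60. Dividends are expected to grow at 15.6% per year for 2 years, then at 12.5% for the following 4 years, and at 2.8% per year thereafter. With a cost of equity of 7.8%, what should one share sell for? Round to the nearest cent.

Three-stage DDM. Project D₁…D_6; terminal Gordon value at t=6 with g = 0.028; discount at r = 0.078.
D_1 = 12.2536
D_2 = 14.1652
D_3 = 15.9358
D_4 = 17.9278
D_5 = 20.1688
D_6 = 22.6898
TV_6 = 23.3252/(0.078−0.028) = 466.5033
P₀ = Σ Dₜ/(1+r)ᵗ + TV_6/(1+r)^6 = 375.1294

$375.13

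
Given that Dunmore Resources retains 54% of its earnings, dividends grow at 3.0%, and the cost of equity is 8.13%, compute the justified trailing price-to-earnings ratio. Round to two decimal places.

9.24

Payout ratio b = 1 − 0.54 = 0.46.
Justified trailing P/E = b(1+g)/(r−g) = 0.46×(1+0.03)/(0.0813−0.03) = 9.2359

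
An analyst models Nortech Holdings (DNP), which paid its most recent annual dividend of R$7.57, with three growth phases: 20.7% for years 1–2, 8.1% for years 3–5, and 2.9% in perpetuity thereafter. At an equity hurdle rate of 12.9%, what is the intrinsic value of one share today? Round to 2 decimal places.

R$118.71

Three-stage DDM. Project D₁…D_5; terminal Gordon value at t=5 with g = 0.029; discount at r = 0.129.
D_1 = 9.1370
D_2 = 11.0283
D_3 = 11.9216
D_4 = 12.8873
D_5 = 13.9312
TV_5 = 14.3352/(0.129−0.029) = 143.3517
P₀ = Σ Dₜ/(1+r)ᵗ + TV_5/(1+r)^5 = 118.7070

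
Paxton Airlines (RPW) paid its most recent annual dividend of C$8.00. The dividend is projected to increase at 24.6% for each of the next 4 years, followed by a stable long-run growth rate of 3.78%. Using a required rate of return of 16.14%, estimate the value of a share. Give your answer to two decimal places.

Two-stage DDM. Project D₁…D_4 at 0.246, terminal growth 0.0378, discount at r = 0.1614.
D_1 = 9.9680
D_2 = 12.4201
D_3 = 15.4755
D_4 = 19.2824
Terminal value at t=4: TV = D_5/(r−g) = 20.0113/(0.1614−0.0378) = 161.9039
P₀ = 9.9680/(1+0.1614)^1 + 12.4201/(1+0.1614)^2 + 15.4755/(1+0.1614)^3 + 19.2824/(1+0.1614)^4 + 161.9039/(1+0.1614)^4 = 127.2553

C$127.26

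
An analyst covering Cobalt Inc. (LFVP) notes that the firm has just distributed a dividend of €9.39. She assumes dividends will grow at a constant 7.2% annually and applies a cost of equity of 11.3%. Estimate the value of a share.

€245.51

Gordon growth model: P₀ = D₁/(r − g). D₁ = 9.39 × (1 + 0.072) = 10.0661.
P₀ = 10.0661 / (0.113 − 0.072) = 10.0661 / 0.041 = 245.5141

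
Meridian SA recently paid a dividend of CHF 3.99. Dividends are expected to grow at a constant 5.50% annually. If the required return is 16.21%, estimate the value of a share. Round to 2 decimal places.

Gordon growth model: P₀ = D₁/(r − g). D₁ = 3.99 × (1 + 0.055) = 4.2095.
P₀ = 4.2095 / (0.1621 − 0.055) = 4.2095 / 0.1071 = 39.3039

CHF 39.30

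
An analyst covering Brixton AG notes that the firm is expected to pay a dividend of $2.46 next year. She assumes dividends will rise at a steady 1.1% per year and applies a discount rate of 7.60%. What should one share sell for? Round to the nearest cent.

Gordon growth model: P₀ = D₁/(r − g), with D₁ = 2.46 given directly.
P₀ = 2.4600 / (0.076 − 0.011) = 2.4600 / 0.065 = 37.8462

$37.85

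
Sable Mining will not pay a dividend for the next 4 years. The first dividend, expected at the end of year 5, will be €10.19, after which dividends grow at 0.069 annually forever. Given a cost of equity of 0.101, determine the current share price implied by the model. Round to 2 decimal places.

Deferred-dividend DDM. At t=4 the remaining stream is a growing perpetuity with first payment D_5 = 10.19.
V_4 = D_5/(r−g) = 10.19/(0.101−0.069) = 318.4375
P₀ = V_4/(1+r)^4 = 318.4375/(1+0.101)^4 = 216.7080

€216.71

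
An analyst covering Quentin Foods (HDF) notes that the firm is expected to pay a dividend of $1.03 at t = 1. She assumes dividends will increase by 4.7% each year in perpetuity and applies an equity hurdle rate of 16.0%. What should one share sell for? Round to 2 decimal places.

$9.12

Gordon growth model: P₀ = D₁/(r − g), with D₁ = 1.03 given directly.
P₀ = 1.0300 / (0.16 − 0.047) = 1.0300 / 0.113 = 9.1150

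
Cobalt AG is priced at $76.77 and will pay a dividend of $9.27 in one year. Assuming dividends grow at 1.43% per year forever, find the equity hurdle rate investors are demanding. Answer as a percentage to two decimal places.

Rearranging the constant-growth DDM: r = D₁/P₀ + g.
r = 9.2700 / 76.77 + 0.0143 = 0.12075 + 0.0143 = 0.13505

13.51%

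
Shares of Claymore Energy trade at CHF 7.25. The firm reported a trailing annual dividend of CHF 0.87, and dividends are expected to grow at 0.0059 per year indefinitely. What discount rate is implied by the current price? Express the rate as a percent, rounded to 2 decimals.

Rearranging the constant-growth DDM: r = D₁/P₀ + g.
D₁ = 0.87 × (1 + 0.0059) = 0.8751.
r = 0.8751 / 7.25 + 0.0059 = 0.12071 + 0.0059 = 0.12661

12.66%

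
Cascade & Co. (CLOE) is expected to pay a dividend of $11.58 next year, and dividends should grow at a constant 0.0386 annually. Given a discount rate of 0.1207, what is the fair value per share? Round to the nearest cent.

$141.05

Gordon growth model: P₀ = D₁/(r − g), with D₁ = 11.58 given directly.
P₀ = 11.5800 / (0.1207 − 0.0386) = 11.5800 / 0.0821 = 141.0475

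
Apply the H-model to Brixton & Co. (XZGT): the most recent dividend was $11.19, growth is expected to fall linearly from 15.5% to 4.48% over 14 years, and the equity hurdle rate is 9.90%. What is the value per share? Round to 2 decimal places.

H-model: P₀ = D₀[(1+g_L) + H(g_S−g_L)]/(r−g_L), with H = 14/2 = 7.
P₀ = 11.19 × [(1+0.0448) + 7×(0.155−0.0448)] / (0.099−0.0448)
   = 11.19 × 1.8162 / 0.0542 = 374.9682

$374.97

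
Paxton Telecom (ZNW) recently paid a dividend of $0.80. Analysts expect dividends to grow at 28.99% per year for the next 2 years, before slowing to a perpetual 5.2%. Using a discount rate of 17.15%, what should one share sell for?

Two-stage DDM. Project D₁…D_2 at 0.2899, terminal growth 0.052, discount at r = 0.1715.
D_1 = 1.0319
D_2 = 1.3311
Terminal value at t=2: TV = D_3/(r−g) = 1.4003/(0.1715−0.052) = 11.7179
P₀ = 1.0319/(1+0.1715)^1 + 1.3311/(1+0.1715)^2 + 11.7179/(1+0.1715)^2 = 10.3889

$10.39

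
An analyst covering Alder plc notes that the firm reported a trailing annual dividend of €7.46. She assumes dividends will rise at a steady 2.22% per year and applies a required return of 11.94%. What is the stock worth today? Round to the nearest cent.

€78.45

Gordon growth model: P₀ = D₁/(r − g). D₁ = 7.46 × (1 + 0.0222) = 7.6256.
P₀ = 7.6256 / (0.1194 − 0.0222) = 7.6256 / 0.0972 = 78.4528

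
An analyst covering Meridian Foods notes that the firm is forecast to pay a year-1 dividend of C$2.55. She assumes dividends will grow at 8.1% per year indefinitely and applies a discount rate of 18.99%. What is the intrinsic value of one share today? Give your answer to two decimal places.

Gordon growth model: P₀ = D₁/(r − g), with D₁ = 2.55 given directly.
P₀ = 2.5500 / (0.1899 − 0.081) = 2.5500 / 0.1089 = 23.4160

C$23.42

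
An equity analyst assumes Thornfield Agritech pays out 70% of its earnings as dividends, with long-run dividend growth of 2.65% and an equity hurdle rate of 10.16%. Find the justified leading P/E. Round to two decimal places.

Justified leading P/E = b/(r−g) = 0.70/(0.1016−0.0265) = 9.3209

9.32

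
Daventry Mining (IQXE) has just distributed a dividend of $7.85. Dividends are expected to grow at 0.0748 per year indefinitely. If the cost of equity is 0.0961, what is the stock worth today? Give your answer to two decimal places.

Gordon growth model: P₀ = D₁/(r − g). D₁ = 7.85 × (1 + 0.0748) = 8.4372.
P₀ = 8.4372 / (0.0961 − 0.0748) = 8.4372 / 0.0213 = 396.1117

$396.11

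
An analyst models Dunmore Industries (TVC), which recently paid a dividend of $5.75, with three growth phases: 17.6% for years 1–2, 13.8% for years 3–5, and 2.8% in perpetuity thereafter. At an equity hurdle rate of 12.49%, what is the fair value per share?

$100.62

Three-stage DDM. Project D₁…D_5; terminal Gordon value at t=5 with g = 0.028; discount at r = 0.1249.
D_1 = 6.7620
D_2 = 7.9521
D_3 = 9.0495
D_4 = 10.2983
D_5 = 11.7195
TV_5 = 12.0477/(0.1249−0.028) = 124.3308
P₀ = Σ Dₜ/(1+r)ᵗ + TV_5/(1+r)^5 = 100.6162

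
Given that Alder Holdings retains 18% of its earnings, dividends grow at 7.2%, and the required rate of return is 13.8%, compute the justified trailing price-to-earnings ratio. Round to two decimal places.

Payout ratio b = 1 − 0.18 = 0.82.
Justified trailing P/E = b(1+g)/(r−g) = 0.82×(1+0.072)/(0.138−0.072) = 13.3188

13.32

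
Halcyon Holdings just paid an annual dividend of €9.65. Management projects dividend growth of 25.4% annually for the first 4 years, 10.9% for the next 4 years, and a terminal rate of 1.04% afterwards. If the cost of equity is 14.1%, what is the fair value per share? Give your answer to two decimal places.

€198.84

Three-stage DDM. Project D₁…D_8; terminal Gordon value at t=8 with g = 0.0104; discount at r = 0.141.
D_1 = 12.1011
D_2 = 15.1748
D_3 = 19.0292
D_4 = 23.8626
D_5 = 26.4636
D_6 = 29.3481
D_7 = 32.5471
D_8 = 36.0947
TV_8 = 36.4701/(0.141−0.0104) = 279.2504
P₀ = Σ Dₜ/(1+r)ᵗ + TV_8/(1+r)^8 = 198.8378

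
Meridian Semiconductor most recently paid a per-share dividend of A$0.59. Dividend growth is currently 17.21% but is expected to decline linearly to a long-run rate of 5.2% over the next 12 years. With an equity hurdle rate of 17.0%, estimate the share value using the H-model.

A$8.86

H-model: P₀ = D₀[(1+g_L) + H(g_S−g_L)]/(r−g_L), with H = 12/2 = 6.
P₀ = 0.59 × [(1+0.052) + 6×(0.1721−0.052)] / (0.17−0.052)
   = 0.59 × 1.7726 / 0.118 = 8.8630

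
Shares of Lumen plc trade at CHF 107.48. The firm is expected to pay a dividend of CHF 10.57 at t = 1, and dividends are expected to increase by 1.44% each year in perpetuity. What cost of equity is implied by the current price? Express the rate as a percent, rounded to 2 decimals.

Rearranging the constant-growth DDM: r = D₁/P₀ + g.
r = 10.5700 / 107.48 + 0.0144 = 0.09834 + 0.0144 = 0.11274

11.27%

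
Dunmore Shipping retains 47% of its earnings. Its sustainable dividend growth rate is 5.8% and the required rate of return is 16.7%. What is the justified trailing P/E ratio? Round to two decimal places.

Payout ratio b = 1 − 0.47 = 0.53.
Justified trailing P/E = b(1+g)/(r−g) = 0.53×(1+0.058)/(0.167−0.058) = 5.1444

5.14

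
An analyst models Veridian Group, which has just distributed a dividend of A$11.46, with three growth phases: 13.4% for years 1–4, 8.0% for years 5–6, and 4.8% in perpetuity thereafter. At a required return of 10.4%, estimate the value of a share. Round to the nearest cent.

A$302.21

Three-stage DDM. Project D₁…D_6; terminal Gordon value at t=6 with g = 0.048; discount at r = 0.104.
D_1 = 12.9956
D_2 = 14.7371
D_3 = 16.7118
D_4 = 18.9512
D_5 = 20.4673
D_6 = 22.1047
TV_6 = 23.1657/(0.104−0.048) = 413.6734
P₀ = Σ Dₜ/(1+r)ᵗ + TV_6/(1+r)^6 = 302.2060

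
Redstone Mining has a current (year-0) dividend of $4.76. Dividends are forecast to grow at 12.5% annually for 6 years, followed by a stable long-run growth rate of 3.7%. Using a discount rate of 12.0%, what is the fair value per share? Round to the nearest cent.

$90.09

Two-stage DDM. Project D₁…D_6 at 0.125, terminal growth 0.037, discount at r = 0.12.
D_1 = 5.3550
D_2 = 6.0244
D_3 = 6.7774
D_4 = 7.6246
D_5 = 8.5777
D_6 = 9.6499
Terminal value at t=6: TV = D_7/(r−g) = 10.0069/(0.12−0.037) = 120.5654
P₀ = 5.3550/(1+0.12)^1 + 6.0244/(1+0.12)^2 + 6.7774/(1+0.12)^3 + 7.6246/(1+0.12)^4 + 8.5777/(1+0.12)^5 + 9.6499/(1+0.12)^6 + 120.5654/(1+0.12)^6 = 90.0918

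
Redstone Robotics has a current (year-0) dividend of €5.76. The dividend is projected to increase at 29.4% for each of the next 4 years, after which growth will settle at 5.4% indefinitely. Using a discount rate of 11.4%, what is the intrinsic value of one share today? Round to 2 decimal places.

€218.18

Two-stage DDM. Project D₁…D_4 at 0.294, terminal growth 0.054, discount at r = 0.114.
D_1 = 7.4534
D_2 = 9.6448
D_3 = 12.4803
D_4 = 16.1495
Terminal value at t=4: TV = D_5/(r−g) = 17.0216/(0.114−0.054) = 283.6932
P₀ = 7.4534/(1+0.114)^1 + 9.6448/(1+0.114)^2 + 12.4803/(1+0.114)^3 + 16.1495/(1+0.114)^4 + 283.6932/(1+0.114)^4 = 218.1841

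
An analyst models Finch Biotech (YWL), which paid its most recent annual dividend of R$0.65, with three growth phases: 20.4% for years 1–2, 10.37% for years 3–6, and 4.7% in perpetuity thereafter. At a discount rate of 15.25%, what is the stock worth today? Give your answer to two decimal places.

R$9.86

Three-stage DDM. Project D₁…D_6; terminal Gordon value at t=6 with g = 0.047; discount at r = 0.1525.
D_1 = 0.7826
D_2 = 0.9423
D_3 = 1.0400
D_4 = 1.1478
D_5 = 1.2668
D_6 = 1.3982
TV_6 = 1.4639/(0.1525−0.047) = 13.8760
P₀ = Σ Dₜ/(1+r)ᵗ + TV_6/(1+r)^6 = 9.8594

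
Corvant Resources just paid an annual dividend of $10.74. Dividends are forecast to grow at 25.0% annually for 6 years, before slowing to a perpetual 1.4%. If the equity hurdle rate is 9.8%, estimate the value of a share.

Two-stage DDM. Project D₁…D_6 at 0.25, terminal growth 0.014, discount at r = 0.098.
D_1 = 13.4250
D_2 = 16.7812
D_3 = 20.9766
D_4 = 26.2207
D_5 = 32.7759
D_6 = 40.9698
Terminal value at t=6: TV = D_7/(r−g) = 41.5434/(0.098−0.014) = 494.5646
P₀ = 13.4250/(1+0.098)^1 + 16.7812/(1+0.098)^2 + 20.9766/(1+0.098)^3 + 26.2207/(1+0.098)^4 + 32.7759/(1+0.098)^5 + 40.9698/(1+0.098)^6 + 494.5646/(1+0.098)^6 = 386.1837

$386.18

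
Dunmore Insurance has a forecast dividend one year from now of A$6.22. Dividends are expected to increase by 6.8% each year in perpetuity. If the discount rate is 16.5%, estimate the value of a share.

Gordon growth model: P₀ = D₁/(r − g), with D₁ = 6.22 given directly.
P₀ = 6.2200 / (0.165 − 0.068) = 6.2200 / 0.097 = 64.1237

A$64.12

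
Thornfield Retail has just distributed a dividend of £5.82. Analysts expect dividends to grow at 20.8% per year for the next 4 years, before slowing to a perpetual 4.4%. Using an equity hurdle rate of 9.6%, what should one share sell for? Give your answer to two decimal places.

Two-stage DDM. Project D₁…D_4 at 0.208, terminal growth 0.044, discount at r = 0.096.
D_1 = 7.0306
D_2 = 8.4929
D_3 = 10.2594
D_4 = 12.3934
Terminal value at t=4: TV = D_5/(r−g) = 12.9387/(0.096−0.044) = 248.8215
P₀ = 7.0306/(1+0.096)^1 + 8.4929/(1+0.096)^2 + 10.2594/(1+0.096)^3 + 12.3934/(1+0.096)^4 + 248.8215/(1+0.096)^4 = 202.3099

£202.31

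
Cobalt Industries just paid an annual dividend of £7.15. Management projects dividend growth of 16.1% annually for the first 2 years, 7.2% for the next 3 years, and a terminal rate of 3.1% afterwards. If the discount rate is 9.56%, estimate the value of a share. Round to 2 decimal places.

Three-stage DDM. Project D₁…D_5; terminal Gordon value at t=5 with g = 0.031; discount at r = 0.0956.
D_1 = 8.3011
D_2 = 9.6376
D_3 = 10.3315
D_4 = 11.0754
D_5 = 11.8728
TV_5 = 12.2409/(0.0956−0.031) = 189.4877
P₀ = Σ Dₜ/(1+r)ᵗ + TV_5/(1+r)^5 = 158.7089

£158.71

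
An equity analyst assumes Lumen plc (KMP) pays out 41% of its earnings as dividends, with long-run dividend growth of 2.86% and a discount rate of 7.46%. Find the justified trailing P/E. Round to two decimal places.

9.17

Justified trailing P/E = b(1+g)/(r−g) = 0.41×(1+0.0286)/(0.0746−0.0286) = 9.1680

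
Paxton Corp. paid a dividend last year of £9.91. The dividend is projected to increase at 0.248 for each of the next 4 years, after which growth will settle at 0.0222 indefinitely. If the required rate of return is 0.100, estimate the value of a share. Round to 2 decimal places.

£270.62

Two-stage DDM. Project D₁…D_4 at 0.248, terminal growth 0.0222, discount at r = 0.1.
D_1 = 12.3677
D_2 = 15.4349
D_3 = 19.2627
D_4 = 24.0399
Terminal value at t=4: TV = D_5/(r−g) = 24.5735/(0.1−0.0222) = 315.8554
P₀ = 12.3677/(1+0.1)^1 + 15.4349/(1+0.1)^2 + 19.2627/(1+0.1)^3 + 24.0399/(1+0.1)^4 + 315.8554/(1+0.1)^4 = 270.6248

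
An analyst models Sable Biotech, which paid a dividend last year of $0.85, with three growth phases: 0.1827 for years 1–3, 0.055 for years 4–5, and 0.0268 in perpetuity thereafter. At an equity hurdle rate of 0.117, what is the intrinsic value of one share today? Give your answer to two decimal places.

$14.96

Three-stage DDM. Project D₁…D_5; terminal Gordon value at t=5 with g = 0.0268; discount at r = 0.117.
D_1 = 1.0053
D_2 = 1.1890
D_3 = 1.4062
D_4 = 1.4835
D_5 = 1.5651
TV_5 = 1.6071/(0.117−0.0268) = 17.8167
P₀ = Σ Dₜ/(1+r)ᵗ + TV_5/(1+r)^5 = 14.9611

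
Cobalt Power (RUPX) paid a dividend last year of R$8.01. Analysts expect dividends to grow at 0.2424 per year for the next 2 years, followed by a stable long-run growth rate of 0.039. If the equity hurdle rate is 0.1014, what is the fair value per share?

Two-stage DDM. Project D₁…D_2 at 0.2424, terminal growth 0.039, discount at r = 0.1014.
D_1 = 9.9516
D_2 = 12.3639
Terminal value at t=2: TV = D_3/(r−g) = 12.8461/(0.1014−0.039) = 205.8668
P₀ = 9.9516/(1+0.1014)^1 + 12.3639/(1+0.1014)^2 + 205.8668/(1+0.1014)^2 = 188.9332

R$188.93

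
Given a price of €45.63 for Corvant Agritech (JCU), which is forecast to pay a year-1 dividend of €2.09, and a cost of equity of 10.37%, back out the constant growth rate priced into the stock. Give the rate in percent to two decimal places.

5.79%

From P₀ = D₁/(r − g), the implied growth is g = r − D₁/P₀.
g = 0.1037 − 2.09/45.63 = 0.1037 − 0.04580 = 0.05790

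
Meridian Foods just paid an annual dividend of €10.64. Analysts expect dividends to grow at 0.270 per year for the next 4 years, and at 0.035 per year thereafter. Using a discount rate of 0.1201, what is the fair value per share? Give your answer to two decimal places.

€272.70

Two-stage DDM. Project D₁…D_4 at 0.27, terminal growth 0.035, discount at r = 0.1201.
D_1 = 13.5128
D_2 = 17.1613
D_3 = 21.7948
D_4 = 27.6794
Terminal value at t=4: TV = D_5/(r−g) = 28.6482/(0.1201−0.035) = 336.6412
P₀ = 13.5128/(1+0.1201)^1 + 17.1613/(1+0.1201)^2 + 21.7948/(1+0.1201)^3 + 27.6794/(1+0.1201)^4 + 336.6412/(1+0.1201)^4 = 272.7009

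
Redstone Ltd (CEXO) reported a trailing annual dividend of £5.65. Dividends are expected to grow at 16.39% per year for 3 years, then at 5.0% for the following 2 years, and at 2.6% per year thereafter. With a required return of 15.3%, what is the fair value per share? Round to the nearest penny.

Three-stage DDM. Project D₁…D_5; terminal Gordon value at t=5 with g = 0.026; discount at r = 0.153.
D_1 = 6.5760
D_2 = 7.6538
D_3 = 8.9083
D_4 = 9.3537
D_5 = 9.8214
TV_5 = 10.0768/(0.153−0.026) = 79.3447
P₀ = Σ Dₜ/(1+r)ᵗ + TV_5/(1+r)^5 = 66.3226

£66.32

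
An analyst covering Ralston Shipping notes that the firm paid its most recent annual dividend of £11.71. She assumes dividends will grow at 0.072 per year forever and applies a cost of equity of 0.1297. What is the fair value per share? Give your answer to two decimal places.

£217.56

Gordon growth model: P₀ = D₁/(r − g). D₁ = 11.71 × (1 + 0.072) = 12.5531.
P₀ = 12.5531 / (0.1297 − 0.072) = 12.5531 / 0.0577 = 217.5584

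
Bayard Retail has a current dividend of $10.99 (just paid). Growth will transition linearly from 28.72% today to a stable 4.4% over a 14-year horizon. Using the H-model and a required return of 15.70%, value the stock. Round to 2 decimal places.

H-model: P₀ = D₀[(1+g_L) + H(g_S−g_L)]/(r−g_L), with H = 14/2 = 7.
P₀ = 10.99 × [(1+0.044) + 7×(0.2872−0.044)] / (0.157−0.044)
   = 10.99 × 2.7464 / 0.113 = 267.1056

$267.11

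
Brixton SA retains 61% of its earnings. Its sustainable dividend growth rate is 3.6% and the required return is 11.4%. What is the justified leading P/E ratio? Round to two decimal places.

5.00

Payout ratio b = 1 − 0.61 = 0.39.
Justified leading P/E = b/(r−g) = 0.39/(0.114−0.036) = 5.0000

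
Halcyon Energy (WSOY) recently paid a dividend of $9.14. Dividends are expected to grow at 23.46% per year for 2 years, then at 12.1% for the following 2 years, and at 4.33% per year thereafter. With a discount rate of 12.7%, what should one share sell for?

$178.01

Three-stage DDM. Project D₁…D_4; terminal Gordon value at t=4 with g = 0.0433; discount at r = 0.127.
D_1 = 11.2842
D_2 = 13.9315
D_3 = 15.6172
D_4 = 17.5069
TV_4 = 18.2650/(0.127−0.0433) = 218.2196
P₀ = Σ Dₜ/(1+r)ᵗ + TV_4/(1+r)^4 = 178.0125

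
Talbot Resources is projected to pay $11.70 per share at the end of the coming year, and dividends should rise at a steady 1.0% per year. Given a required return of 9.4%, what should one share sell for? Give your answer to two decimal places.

$139.29

Gordon growth model: P₀ = D₁/(r − g), with D₁ = 11.70 given directly.
P₀ = 11.7000 / (0.094 − 0.01) = 11.7000 / 0.084 = 139.2857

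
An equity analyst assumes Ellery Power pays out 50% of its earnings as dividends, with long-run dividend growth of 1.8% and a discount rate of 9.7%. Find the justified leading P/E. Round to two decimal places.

6.33

Justified leading P/E = b/(r−g) = 0.50/(0.097−0.018) = 6.3291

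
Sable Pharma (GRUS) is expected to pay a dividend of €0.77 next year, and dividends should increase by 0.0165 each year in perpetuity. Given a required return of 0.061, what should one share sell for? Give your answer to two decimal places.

Gordon growth model: P₀ = D₁/(r − g), with D₁ = 0.77 given directly.
P₀ = 0.7700 / (0.061 − 0.0165) = 0.7700 / 0.0445 = 17.3034

€17.30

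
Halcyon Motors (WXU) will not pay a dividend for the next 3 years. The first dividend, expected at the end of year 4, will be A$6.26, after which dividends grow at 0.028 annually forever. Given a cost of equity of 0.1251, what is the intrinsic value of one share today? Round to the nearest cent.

A$45.27

Deferred-dividend DDM. At t=3 the remaining stream is a growing perpetuity with first payment D_4 = 6.26.
V_3 = D_4/(r−g) = 6.26/(0.1251−0.028) = 64.4696
P₀ = V_3/(1+r)^3 = 64.4696/(1+0.1251)^3 = 45.2670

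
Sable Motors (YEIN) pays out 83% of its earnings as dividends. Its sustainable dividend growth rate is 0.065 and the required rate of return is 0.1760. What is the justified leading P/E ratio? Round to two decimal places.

Justified leading P/E = b/(r−g) = 0.83/(0.176−0.065) = 7.4775

7.48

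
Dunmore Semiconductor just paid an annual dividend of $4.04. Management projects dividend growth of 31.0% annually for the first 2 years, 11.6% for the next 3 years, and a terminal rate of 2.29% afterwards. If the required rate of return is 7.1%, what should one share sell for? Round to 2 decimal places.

Three-stage DDM. Project D₁…D_5; terminal Gordon value at t=5 with g = 0.0229; discount at r = 0.071.
D_1 = 5.2924
D_2 = 6.9330
D_3 = 7.7373
D_4 = 8.6348
D_5 = 9.6364
TV_5 = 9.8571/(0.071−0.0229) = 204.9296
P₀ = Σ Dₜ/(1+r)ᵗ + TV_5/(1+r)^5 = 176.1167

$176.12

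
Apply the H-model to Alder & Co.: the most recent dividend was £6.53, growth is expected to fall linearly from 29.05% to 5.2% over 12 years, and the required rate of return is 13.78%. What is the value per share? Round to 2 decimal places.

£188.97

H-model: P₀ = D₀[(1+g_L) + H(g_S−g_L)]/(r−g_L), with H = 12/2 = 6.
P₀ = 6.53 × [(1+0.052) + 6×(0.2905−0.052)] / (0.1378−0.052)
   = 6.53 × 2.4830 / 0.0858 = 188.9742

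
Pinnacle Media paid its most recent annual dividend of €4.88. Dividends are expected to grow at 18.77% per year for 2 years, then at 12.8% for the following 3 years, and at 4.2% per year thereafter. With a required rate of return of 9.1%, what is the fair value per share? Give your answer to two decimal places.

Three-stage DDM. Project D₁…D_5; terminal Gordon value at t=5 with g = 0.042; discount at r = 0.091.
D_1 = 5.7960
D_2 = 6.8839
D_3 = 7.7650
D_4 = 8.7589
D_5 = 9.8801
TV_5 = 10.2950/(0.091−0.042) = 210.1030
P₀ = Σ Dₜ/(1+r)ᵗ + TV_5/(1+r)^5 = 165.5777

€165.58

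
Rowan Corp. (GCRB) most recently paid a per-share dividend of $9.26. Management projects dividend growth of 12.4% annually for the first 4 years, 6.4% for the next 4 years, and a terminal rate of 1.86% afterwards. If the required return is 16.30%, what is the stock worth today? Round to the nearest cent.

$99.96

Three-stage DDM. Project D₁…D_8; terminal Gordon value at t=8 with g = 0.0186; discount at r = 0.163.
D_1 = 10.4082
D_2 = 11.6989
D_3 = 13.1495
D_4 = 14.7801
D_5 = 15.7260
D_6 = 16.7324
D_7 = 17.8033
D_8 = 18.9427
TV_8 = 19.2951/(0.163−0.0186) = 133.6224
P₀ = Σ Dₜ/(1+r)ᵗ + TV_8/(1+r)^8 = 99.9615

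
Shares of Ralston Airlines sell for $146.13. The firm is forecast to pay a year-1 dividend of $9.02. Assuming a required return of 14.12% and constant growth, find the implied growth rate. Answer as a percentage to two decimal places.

From P₀ = D₁/(r − g), the implied growth is g = r − D₁/P₀.
g = 0.1412 − 9.02/146.13 = 0.1412 − 0.06173 = 0.07947

7.95%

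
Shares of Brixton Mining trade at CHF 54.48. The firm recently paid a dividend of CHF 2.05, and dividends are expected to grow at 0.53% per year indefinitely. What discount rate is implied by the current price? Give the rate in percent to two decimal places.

4.31%

Rearranging the constant-growth DDM: r = D₁/P₀ + g.
D₁ = 2.05 × (1 + 0.0053) = 2.0609.
r = 2.0609 / 54.48 + 0.0053 = 0.03783 + 0.0053 = 0.04313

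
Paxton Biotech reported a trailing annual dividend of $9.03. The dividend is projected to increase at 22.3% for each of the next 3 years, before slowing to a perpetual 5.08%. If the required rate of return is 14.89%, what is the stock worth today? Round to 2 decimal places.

$147.41

Two-stage DDM. Project D₁…D_3 at 0.223, terminal growth 0.0508, discount at r = 0.1489.
D_1 = 11.0437
D_2 = 13.5064
D_3 = 16.5184
Terminal value at t=3: TV = D_4/(r−g) = 17.3575/(0.1489−0.0508) = 176.9368
P₀ = 11.0437/(1+0.1489)^1 + 13.5064/(1+0.1489)^2 + 16.5184/(1+0.1489)^3 + 176.9368/(1+0.1489)^3 = 147.4104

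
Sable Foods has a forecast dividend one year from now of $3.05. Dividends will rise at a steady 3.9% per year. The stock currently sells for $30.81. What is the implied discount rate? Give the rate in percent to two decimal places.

Rearranging the constant-growth DDM: r = D₁/P₀ + g.
r = 3.0500 / 30.81 + 0.039 = 0.09899 + 0.039 = 0.13799

13.80%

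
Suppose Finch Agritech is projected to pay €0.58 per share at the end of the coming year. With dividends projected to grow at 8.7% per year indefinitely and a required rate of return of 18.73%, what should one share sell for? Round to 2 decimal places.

€5.78

Gordon growth model: P₀ = D₁/(r − g), with D₁ = 0.58 given directly.
P₀ = 0.5800 / (0.1873 − 0.087) = 0.5800 / 0.1003 = 5.7827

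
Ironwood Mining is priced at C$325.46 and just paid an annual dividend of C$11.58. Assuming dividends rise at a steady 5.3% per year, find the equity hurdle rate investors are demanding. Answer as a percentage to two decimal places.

Rearranging the constant-growth DDM: r = D₁/P₀ + g.
D₁ = 11.58 × (1 + 0.053) = 12.1937.
r = 12.1937 / 325.46 + 0.053 = 0.03747 + 0.053 = 0.09047

9.05%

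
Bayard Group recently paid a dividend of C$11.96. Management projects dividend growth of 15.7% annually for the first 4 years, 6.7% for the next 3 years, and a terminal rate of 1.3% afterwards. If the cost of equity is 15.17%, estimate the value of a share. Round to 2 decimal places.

Three-stage DDM. Project D₁…D_7; terminal Gordon value at t=7 with g = 0.013; discount at r = 0.1517.
D_1 = 13.8377
D_2 = 16.0102
D_3 = 18.5239
D_4 = 21.4321
D_5 = 22.8680
D_6 = 24.4002
D_7 = 26.0350
TV_7 = 26.3735/(0.1517−0.013) = 190.1476
P₀ = Σ Dₜ/(1+r)ᵗ + TV_7/(1+r)^7 = 150.5695

C$150.57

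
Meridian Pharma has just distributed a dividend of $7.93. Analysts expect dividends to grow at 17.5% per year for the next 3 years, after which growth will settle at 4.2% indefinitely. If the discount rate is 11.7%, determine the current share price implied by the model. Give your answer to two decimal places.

Two-stage DDM. Project D₁…D_3 at 0.175, terminal growth 0.042, discount at r = 0.117.
D_1 = 9.3178
D_2 = 10.9484
D_3 = 12.8643
Terminal value at t=3: TV = D_4/(r−g) = 13.4046/(0.117−0.042) = 178.7283
P₀ = 9.3178/(1+0.117)^1 + 10.9484/(1+0.117)^2 + 12.8643/(1+0.117)^3 + 178.7283/(1+0.117)^3 = 154.5902

$154.59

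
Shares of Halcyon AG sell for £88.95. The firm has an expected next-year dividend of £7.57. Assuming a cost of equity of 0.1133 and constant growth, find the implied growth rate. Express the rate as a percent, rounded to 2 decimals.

2.82%

From P₀ = D₁/(r − g), the implied growth is g = r − D₁/P₀.
g = 0.1133 − 7.57/88.95 = 0.1133 − 0.08510 = 0.02820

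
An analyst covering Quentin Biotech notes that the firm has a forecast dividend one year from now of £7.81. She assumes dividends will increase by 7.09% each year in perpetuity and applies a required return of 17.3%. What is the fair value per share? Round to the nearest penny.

£76.49

Gordon growth model: P₀ = D₁/(r − g), with D₁ = 7.81 given directly.
P₀ = 7.8100 / (0.173 − 0.0709) = 7.8100 / 0.1021 = 76.4936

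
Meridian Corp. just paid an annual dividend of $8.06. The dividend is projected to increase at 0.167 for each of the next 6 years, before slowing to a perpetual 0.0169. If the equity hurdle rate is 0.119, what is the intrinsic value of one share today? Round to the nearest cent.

Two-stage DDM. Project D₁…D_6 at 0.167, terminal growth 0.0169, discount at r = 0.119.
D_1 = 9.4060
D_2 = 10.9768
D_3 = 12.8100
D_4 = 14.9492
D_5 = 17.4457
D_6 = 20.3592
Terminal value at t=6: TV = D_7/(r−g) = 20.7032/(0.119−0.0169) = 202.7742
P₀ = 9.4060/(1+0.119)^1 + 10.9768/(1+0.119)^2 + 12.8100/(1+0.119)^3 + 14.9492/(1+0.119)^4 + 17.4457/(1+0.119)^5 + 20.3592/(1+0.119)^6 + 202.7742/(1+0.119)^6 = 159.4462

$159.45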